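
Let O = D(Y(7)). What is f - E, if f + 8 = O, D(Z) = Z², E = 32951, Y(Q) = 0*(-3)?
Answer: -32959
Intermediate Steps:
Y(Q) = 0
O = 0 (O = 0² = 0)
f = -8 (f = -8 + 0 = -8)
f - E = -8 - 1*32951 = -8 - 32951 = -32959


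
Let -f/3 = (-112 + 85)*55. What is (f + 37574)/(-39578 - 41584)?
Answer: -42029/81162 ≈ -0.51784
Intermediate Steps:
f = 4455 (f = -3*(-112 + 85)*55 = -(-81)*55 = -3*(-1485) = 4455)
(f + 37574)/(-39578 - 41584) = (4455 + 37574)/(-39578 - 41584) = 42029/(-81162) = 42029*(-1/81162) = -42029/81162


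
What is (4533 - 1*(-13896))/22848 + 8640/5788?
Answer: 25339481/11020352 ≈ 2.2993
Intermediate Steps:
(4533 - 1*(-13896))/22848 + 8640/5788 = (4533 + 13896)*(1/22848) + 8640*(1/5788) = 18429*(1/22848) + 2160/1447 = 6143/7616 + 2160/1447 = 25339481/11020352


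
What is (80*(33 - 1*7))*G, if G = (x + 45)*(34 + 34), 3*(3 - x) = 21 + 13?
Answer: 15558400/3 ≈ 5.1861e+6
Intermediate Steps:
x = -25/3 (x = 3 - (21 + 13)/3 = 3 - ⅓*34 = 3 - 34/3 = -25/3 ≈ -8.3333)
G = 7480/3 (G = (-25/3 + 45)*(34 + 34) = (110/3)*68 = 7480/3 ≈ 2493.3)
(80*(33 - 1*7))*G = (80*(33 - 1*7))*(7480/3) = (80*(33 - 7))*(7480/3) = (80*26)*(7480/3) = 2080*(7480/3) = 15558400/3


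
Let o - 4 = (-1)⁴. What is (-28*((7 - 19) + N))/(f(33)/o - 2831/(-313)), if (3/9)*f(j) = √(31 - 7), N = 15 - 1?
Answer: -1240544200/179202721 + 164587920*√6/179202721 ≈ -4.6729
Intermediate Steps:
o = 5 (o = 4 + (-1)⁴ = 4 + 1 = 5)
N = 14
f(j) = 6*√6 (f(j) = 3*√(31 - 7) = 3*√24 = 3*(2*√6) = 6*√6)
(-28*((7 - 19) + N))/(f(33)/o - 2831/(-313)) = (-28*((7 - 19) + 14))/((6*√6)/5 - 2831/(-313)) = (-28*(-12 + 14))/((6*√6)*(⅕) - 2831*(-1/313)) = (-28*2)/(6*√6/5 + 2831/313) = -56/(2831/313 + 6*√6/5)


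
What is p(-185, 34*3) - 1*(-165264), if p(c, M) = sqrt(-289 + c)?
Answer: 165264 + I*sqrt(474) ≈ 1.6526e+5 + 21.772*I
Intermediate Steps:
p(-185, 34*3) - 1*(-165264) = sqrt(-289 - 185) - 1*(-165264) = sqrt(-474) + 165264 = I*sqrt(474) + 165264 = 165264 + I*sqrt(474)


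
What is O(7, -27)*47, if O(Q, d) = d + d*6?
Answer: -8883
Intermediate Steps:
O(Q, d) = 7*d (O(Q, d) = d + 6*d = 7*d)
O(7, -27)*47 = (7*(-27))*47 = -189*47 = -8883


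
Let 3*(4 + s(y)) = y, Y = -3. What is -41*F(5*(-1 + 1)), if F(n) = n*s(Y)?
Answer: 0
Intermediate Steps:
s(y) = -4 + y/3
F(n) = -5*n (F(n) = n*(-4 + (⅓)*(-3)) = n*(-4 - 1) = n*(-5) = -5*n)
-41*F(5*(-1 + 1)) = -(-205)*5*(-1 + 1) = -(-205)*5*0 = -(-205)*0 = -41*0 = 0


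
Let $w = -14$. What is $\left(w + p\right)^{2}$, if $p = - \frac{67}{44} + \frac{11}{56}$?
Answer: $\frac{89132481}{379456} \approx 234.9$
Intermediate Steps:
$p = - \frac{817}{616}$ ($p = \left(-67\right) \frac{1}{44} + 11 \cdot \frac{1}{56} = - \frac{67}{44} + \frac{11}{56} = - \frac{817}{616} \approx -1.3263$)
$\left(w + p\right)^{2} = \left(-14 - \frac{817}{616}\right)^{2} = \left(- \frac{9441}{616}\right)^{2} = \frac{89132481}{379456}$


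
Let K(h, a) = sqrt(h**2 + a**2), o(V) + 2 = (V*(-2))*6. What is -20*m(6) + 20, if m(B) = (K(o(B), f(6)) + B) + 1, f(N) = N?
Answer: -120 - 40*sqrt(1378) ≈ -1604.9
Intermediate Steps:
o(V) = -2 - 12*V (o(V) = -2 + (V*(-2))*6 = -2 - 2*V*6 = -2 - 12*V)
K(h, a) = sqrt(a**2 + h**2)
m(B) = 1 + B + sqrt(36 + (-2 - 12*B)**2) (m(B) = (sqrt(6**2 + (-2 - 12*B)**2) + B) + 1 = (sqrt(36 + (-2 - 12*B)**2) + B) + 1 = (B + sqrt(36 + (-2 - 12*B)**2)) + 1 = 1 + B + sqrt(36 + (-2 - 12*B)**2))
-20*m(6) + 20 = -20*(1 + 6 + 2*sqrt(9 + (1 + 6*6)**2)) + 20 = -20*(1 + 6 + 2*sqrt(9 + (1 + 36)**2)) + 20 = -20*(1 + 6 + 2*sqrt(9 + 37**2)) + 20 = -20*(1 + 6 + 2*sqrt(9 + 1369)) + 20 = -20*(1 + 6 + 2*sqrt(1378)) + 20 = -20*(7 + 2*sqrt(1378)) + 20 = (-140 - 40*sqrt(1378)) + 20 = -120 - 40*sqrt(1378)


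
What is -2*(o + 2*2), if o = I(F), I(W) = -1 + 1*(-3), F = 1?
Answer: 0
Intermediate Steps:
I(W) = -4 (I(W) = -1 - 3 = -4)
o = -4
-2*(o + 2*2) = -2*(-4 + 2*2) = -2*(-4 + 4) = -2*0 = 0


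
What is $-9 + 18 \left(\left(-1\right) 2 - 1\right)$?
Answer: $-63$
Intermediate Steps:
$-9 + 18 \left(\left(-1\right) 2 - 1\right) = -9 + 18 \left(-2 - 1\right) = -9 + 18 \left(-3\right) = -9 - 54 = -63$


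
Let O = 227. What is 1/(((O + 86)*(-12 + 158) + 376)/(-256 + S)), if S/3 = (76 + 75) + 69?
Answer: 202/23037 ≈ 0.0087685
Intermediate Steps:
S = 660 (S = 3*((76 + 75) + 69) = 3*(151 + 69) = 3*220 = 660)
1/(((O + 86)*(-12 + 158) + 376)/(-256 + S)) = 1/(((227 + 86)*(-12 + 158) + 376)/(-256 + 660)) = 1/((313*146 + 376)/404) = 1/((45698 + 376)*(1/404)) = 1/(46074*(1/404)) = 1/(23037/202) = 202/23037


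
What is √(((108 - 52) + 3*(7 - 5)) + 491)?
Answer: √553 ≈ 23.516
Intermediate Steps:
√(((108 - 52) + 3*(7 - 5)) + 491) = √((56 + 3*2) + 491) = √((56 + 6) + 491) = √(62 + 491) = √553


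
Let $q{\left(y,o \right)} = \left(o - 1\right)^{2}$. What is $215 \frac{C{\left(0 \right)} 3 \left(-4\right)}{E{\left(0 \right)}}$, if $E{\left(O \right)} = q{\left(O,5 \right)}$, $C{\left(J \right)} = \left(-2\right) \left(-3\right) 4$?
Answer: $-3870$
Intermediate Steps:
$C{\left(J \right)} = 24$ ($C{\left(J \right)} = 6 \cdot 4 = 24$)
$q{\left(y,o \right)} = \left(-1 + o\right)^{2}$
$E{\left(O \right)} = 16$ ($E{\left(O \right)} = \left(-1 + 5\right)^{2} = 4^{2} = 16$)
$215 \frac{C{\left(0 \right)} 3 \left(-4\right)}{E{\left(0 \right)}} = 215 \frac{24 \cdot 3 \left(-4\right)}{16} = 215 \cdot 72 \left(-4\right) \frac{1}{16} = 215 \left(\left(-288\right) \frac{1}{16}\right) = 215 \left(-18\right) = -3870$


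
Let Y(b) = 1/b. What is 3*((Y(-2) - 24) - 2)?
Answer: -159/2 ≈ -79.500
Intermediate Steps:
3*((Y(-2) - 24) - 2) = 3*((1/(-2) - 24) - 2) = 3*((-1/2 - 24) - 2) = 3*(-49/2 - 2) = 3*(-53/2) = -159/2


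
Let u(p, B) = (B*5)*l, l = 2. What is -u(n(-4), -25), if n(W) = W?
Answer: 250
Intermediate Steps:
u(p, B) = 10*B (u(p, B) = (B*5)*2 = (5*B)*2 = 10*B)
-u(n(-4), -25) = -10*(-25) = -1*(-250) = 250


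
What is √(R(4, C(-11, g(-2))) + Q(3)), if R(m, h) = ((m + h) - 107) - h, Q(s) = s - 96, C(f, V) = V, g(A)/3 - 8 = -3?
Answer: 14*I ≈ 14.0*I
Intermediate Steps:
g(A) = 15 (g(A) = 24 + 3*(-3) = 24 - 9 = 15)
Q(s) = -96 + s
R(m, h) = -107 + m (R(m, h) = ((h + m) - 107) - h = (-107 + h + m) - h = -107 + m)
√(R(4, C(-11, g(-2))) + Q(3)) = √((-107 + 4) + (-96 + 3)) = √(-103 - 93) = √(-196) = 14*I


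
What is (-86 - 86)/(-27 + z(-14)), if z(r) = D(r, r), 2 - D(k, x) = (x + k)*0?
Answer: 172/25 ≈ 6.8800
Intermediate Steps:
D(k, x) = 2 (D(k, x) = 2 - (x + k)*0 = 2 - (k + x)*0 = 2 - 1*0 = 2 + 0 = 2)
z(r) = 2
(-86 - 86)/(-27 + z(-14)) = (-86 - 86)/(-27 + 2) = -172/(-25) = -172*(-1/25) = 172/25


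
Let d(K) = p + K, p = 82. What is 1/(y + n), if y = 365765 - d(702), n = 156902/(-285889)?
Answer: 285889/104343896207 ≈ 2.7399e-6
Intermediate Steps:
d(K) = 82 + K
n = -156902/285889 (n = 156902*(-1/285889) = -156902/285889 ≈ -0.54882)
y = 364981 (y = 365765 - (82 + 702) = 365765 - 1*784 = 365765 - 784 = 364981)
1/(y + n) = 1/(364981 - 156902/285889) = 1/(104343896207/285889) = 285889/104343896207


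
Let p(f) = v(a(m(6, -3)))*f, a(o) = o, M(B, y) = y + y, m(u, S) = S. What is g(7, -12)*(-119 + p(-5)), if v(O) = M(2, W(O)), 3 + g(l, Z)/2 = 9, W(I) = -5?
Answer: -828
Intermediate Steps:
M(B, y) = 2*y
g(l, Z) = 12 (g(l, Z) = -6 + 2*9 = -6 + 18 = 12)
v(O) = -10 (v(O) = 2*(-5) = -10)
p(f) = -10*f
g(7, -12)*(-119 + p(-5)) = 12*(-119 - 10*(-5)) = 12*(-119 + 50) = 12*(-69) = -828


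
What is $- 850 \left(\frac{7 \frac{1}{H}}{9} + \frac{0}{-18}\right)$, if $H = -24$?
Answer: $\frac{2975}{108} \approx 27.546$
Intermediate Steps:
$- 850 \left(\frac{7 \frac{1}{H}}{9} + \frac{0}{-18}\right) = - 850 \left(\frac{7 \frac{1}{-24}}{9} + \frac{0}{-18}\right) = - 850 \left(7 \left(- \frac{1}{24}\right) \frac{1}{9} + 0 \left(- \frac{1}{18}\right)\right) = - 850 \left(\left(- \frac{7}{24}\right) \frac{1}{9} + 0\right) = - 850 \left(- \frac{7}{216} + 0\right) = \left(-850\right) \left(- \frac{7}{216}\right) = \frac{2975}{108}$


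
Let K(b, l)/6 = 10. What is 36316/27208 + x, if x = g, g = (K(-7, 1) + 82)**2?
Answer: 137164607/6802 ≈ 20165.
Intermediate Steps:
K(b, l) = 60 (K(b, l) = 6*10 = 60)
g = 20164 (g = (60 + 82)**2 = 142**2 = 20164)
x = 20164
36316/27208 + x = 36316/27208 + 20164 = 36316*(1/27208) + 20164 = 9079/6802 + 20164 = 137164607/6802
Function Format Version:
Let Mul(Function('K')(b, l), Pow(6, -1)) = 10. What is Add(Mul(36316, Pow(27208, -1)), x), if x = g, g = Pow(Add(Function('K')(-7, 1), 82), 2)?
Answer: Rational(137164607, 6802) ≈ 20165.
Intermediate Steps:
Function('K')(b, l) = 60 (Function('K')(b, l) = Mul(6, 10) = 60)
g = 20164 (g = Pow(Add(60, 82), 2) = Pow(142, 2) = 20164)
x = 20164
Add(Mul(36316, Pow(27208, -1)), x) = Add(Mul(36316, Pow(27208, -1)), 20164) = Add(Mul(36316, Rational(1, 27208)), 20164) = Add(Rational(9079, 6802), 20164) = Rational(137164607, 6802)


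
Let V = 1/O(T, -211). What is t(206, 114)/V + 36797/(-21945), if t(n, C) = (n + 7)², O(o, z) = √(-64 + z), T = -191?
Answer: -36797/21945 + 226845*I*√11 ≈ -1.6768 + 7.5236e+5*I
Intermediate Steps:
V = -I*√11/55 (V = 1/(√(-64 - 211)) = 1/(√(-275)) = 1/(5*I*√11) = -I*√11/55 ≈ -0.060302*I)
t(n, C) = (7 + n)²
t(206, 114)/V + 36797/(-21945) = (7 + 206)²/((-I*√11/55)) + 36797/(-21945) = 213²*(5*I*√11) + 36797*(-1/21945) = 45369*(5*I*√11) - 36797/21945 = 226845*I*√11 - 36797/21945 = -36797/21945 + 226845*I*√11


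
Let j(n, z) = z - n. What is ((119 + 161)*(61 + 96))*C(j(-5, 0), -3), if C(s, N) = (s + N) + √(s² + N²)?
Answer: 87920 + 43960*√34 ≈ 3.4425e+5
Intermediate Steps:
C(s, N) = N + s + √(N² + s²) (C(s, N) = (N + s) + √(N² + s²) = N + s + √(N² + s²))
((119 + 161)*(61 + 96))*C(j(-5, 0), -3) = ((119 + 161)*(61 + 96))*(-3 + (0 - 1*(-5)) + √((-3)² + (0 - 1*(-5))²)) = (280*157)*(-3 + (0 + 5) + √(9 + (0 + 5)²)) = 43960*(-3 + 5 + √(9 + 5²)) = 43960*(-3 + 5 + √(9 + 25)) = 43960*(-3 + 5 + √34) = 43960*(2 + √34) = 87920 + 43960*√34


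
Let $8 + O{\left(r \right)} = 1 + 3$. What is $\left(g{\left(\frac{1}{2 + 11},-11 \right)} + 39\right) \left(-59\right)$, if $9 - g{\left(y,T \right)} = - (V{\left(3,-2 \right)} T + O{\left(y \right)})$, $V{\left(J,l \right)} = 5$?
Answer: $649$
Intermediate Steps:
$O{\left(r \right)} = -4$ ($O{\left(r \right)} = -8 + \left(1 + 3\right) = -8 + 4 = -4$)
$g{\left(y,T \right)} = 5 + 5 T$ ($g{\left(y,T \right)} = 9 - - (5 T - 4) = 9 - - (-4 + 5 T) = 9 - \left(4 - 5 T\right) = 9 + \left(-4 + 5 T\right) = 5 + 5 T$)
$\left(g{\left(\frac{1}{2 + 11},-11 \right)} + 39\right) \left(-59\right) = \left(\left(5 + 5 \left(-11\right)\right) + 39\right) \left(-59\right) = \left(\left(5 - 55\right) + 39\right) \left(-59\right) = \left(-50 + 39\right) \left(-59\right) = \left(-11\right) \left(-59\right) = 649$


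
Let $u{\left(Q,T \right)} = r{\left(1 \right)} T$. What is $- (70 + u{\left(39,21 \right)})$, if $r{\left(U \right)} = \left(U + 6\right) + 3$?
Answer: $-280$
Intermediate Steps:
$r{\left(U \right)} = 9 + U$ ($r{\left(U \right)} = \left(6 + U\right) + 3 = 9 + U$)
$u{\left(Q,T \right)} = 10 T$ ($u{\left(Q,T \right)} = \left(9 + 1\right) T = 10 T$)
$- (70 + u{\left(39,21 \right)}) = - (70 + 10 \cdot 21) = - (70 + 210) = \left(-1\right) 280 = -280$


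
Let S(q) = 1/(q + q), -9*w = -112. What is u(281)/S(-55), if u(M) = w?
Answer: -12320/9 ≈ -1368.9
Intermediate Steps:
w = 112/9 (w = -⅑*(-112) = 112/9 ≈ 12.444)
u(M) = 112/9
S(q) = 1/(2*q)
u(281)/S(-55) = 112/(9*(((½)/(-55)))) = 112/(9*(((½)*(-1/55)))) = 112/(9*(-1/110)) = (112/9)*(-110) = -12320/9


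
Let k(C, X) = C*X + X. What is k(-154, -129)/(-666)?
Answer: -2193/74 ≈ -29.635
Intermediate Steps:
k(C, X) = X + C*X
k(-154, -129)/(-666) = -129*(1 - 154)/(-666) = -129*(-153)*(-1/666) = 19737*(-1/666) = -2193/74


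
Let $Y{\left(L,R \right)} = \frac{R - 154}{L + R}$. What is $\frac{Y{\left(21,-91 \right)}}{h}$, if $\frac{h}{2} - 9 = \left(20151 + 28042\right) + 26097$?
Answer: $\frac{7}{297196} \approx 2.3553 \cdot 10^{-5}$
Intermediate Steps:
$Y{\left(L,R \right)} = \frac{-154 + R}{L + R}$
$h = 148598$ ($h = 18 + 2 \left(\left(20151 + 28042\right) + 26097\right) = 18 + 2 \left(48193 + 26097\right) = 18 + 2 \cdot 74290 = 18 + 148580 = 148598$)
$\frac{Y{\left(21,-91 \right)}}{h} = \frac{\frac{1}{21 - 91} \left(-154 - 91\right)}{148598} = \frac{1}{-70} \left(-245\right) \frac{1}{148598} = \left(- \frac{1}{70}\right) \left(-245\right) \frac{1}{148598} = \frac{7}{2} \cdot \frac{1}{148598} = \frac{7}{297196}$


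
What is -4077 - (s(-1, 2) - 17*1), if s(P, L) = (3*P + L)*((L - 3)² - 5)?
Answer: -4064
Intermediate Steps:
s(P, L) = (-5 + (-3 + L)²)*(L + 3*P) (s(P, L) = (L + 3*P)*((-3 + L)² - 5) = (L + 3*P)*(-5 + (-3 + L)²) = (-5 + (-3 + L)²)*(L + 3*P))
-4077 - (s(-1, 2) - 17*1) = -4077 - ((-15*(-1) - 5*2 + 2*(-3 + 2)² + 3*(-1)*(-3 + 2)²) - 17*1) = -4077 - ((15 - 10 + 2*(-1)² + 3*(-1)*(-1)²) - 17) = -4077 - ((15 - 10 + 2*1 + 3*(-1)*1) - 17) = -4077 - ((15 - 10 + 2 - 3) - 17) = -4077 - (4 - 17) = -4077 - 1*(-13) = -4077 + 13 = -4064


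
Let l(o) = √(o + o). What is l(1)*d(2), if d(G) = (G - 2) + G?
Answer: 2*√2 ≈ 2.8284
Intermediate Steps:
l(o) = √2*√o (l(o) = √(2*o) = √2*√o)
d(G) = -2 + 2*G (d(G) = (-2 + G) + G = -2 + 2*G)
l(1)*d(2) = (√2*√1)*(-2 + 2*2) = (√2*1)*(-2 + 4) = √2*2 = 2*√2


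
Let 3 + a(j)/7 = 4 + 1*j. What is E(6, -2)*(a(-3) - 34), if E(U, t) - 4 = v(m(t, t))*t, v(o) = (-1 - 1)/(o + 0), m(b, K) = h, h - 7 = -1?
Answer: -224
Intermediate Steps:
h = 6 (h = 7 - 1 = 6)
m(b, K) = 6
v(o) = -2/o
E(U, t) = 4 - t/3 (E(U, t) = 4 + (-2/6)*t = 4 + (-2*⅙)*t = 4 - t/3)
a(j) = 7 + 7*j (a(j) = -21 + 7*(4 + 1*j) = -21 + 7*(4 + j) = -21 + (28 + 7*j) = 7 + 7*j)
E(6, -2)*(a(-3) - 34) = (4 - ⅓*(-2))*((7 + 7*(-3)) - 34) = (4 + ⅔)*((7 - 21) - 34) = 14*(-14 - 34)/3 = (14/3)*(-48) = -224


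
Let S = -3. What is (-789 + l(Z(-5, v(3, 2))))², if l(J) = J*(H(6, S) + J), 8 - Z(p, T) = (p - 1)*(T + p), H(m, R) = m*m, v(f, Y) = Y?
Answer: 1100401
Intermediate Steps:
H(m, R) = m²
Z(p, T) = 8 - (-1 + p)*(T + p) (Z(p, T) = 8 - (p - 1)*(T + p) = 8 - (-1 + p)*(T + p))
l(J) = J*(36 + J) (l(J) = J*(6² + J) = J*(36 + J))
(-789 + l(Z(-5, v(3, 2))))² = (-789 + (8 + 2 - 5 - 1*(-5)² - 1*2*(-5))*(36 + (8 + 2 - 5 - 1*(-5)² - 1*2*(-5))))² = (-789 + (8 + 2 - 5 - 1*25 + 10)*(36 + (8 + 2 - 5 - 1*25 + 10)))² = (-789 + (8 + 2 - 5 - 25 + 10)*(36 + (8 + 2 - 5 - 25 + 10)))² = (-789 - 10*(36 - 10))² = (-789 - 10*26)² = (-789 - 260)² = (-1049)² = 1100401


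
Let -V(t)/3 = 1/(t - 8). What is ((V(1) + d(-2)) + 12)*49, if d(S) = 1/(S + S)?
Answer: 2387/4 ≈ 596.75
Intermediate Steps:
d(S) = 1/(2*S)
V(t) = -3/(-8 + t) (V(t) = -3/(t - 8) = -3/(-8 + t))
((V(1) + d(-2)) + 12)*49 = ((-3/(-8 + 1) + (½)/(-2)) + 12)*49 = ((-3/(-7) + (½)*(-½)) + 12)*49 = ((-3*(-⅐) - ¼) + 12)*49 = ((3/7 - ¼) + 12)*49 = (5/28 + 12)*49 = (341/28)*49 = 2387/4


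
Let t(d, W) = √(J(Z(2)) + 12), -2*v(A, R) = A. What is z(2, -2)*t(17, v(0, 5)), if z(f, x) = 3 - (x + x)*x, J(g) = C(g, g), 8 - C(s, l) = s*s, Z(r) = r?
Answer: -20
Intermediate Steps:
C(s, l) = 8 - s² (C(s, l) = 8 - s*s = 8 - s²)
v(A, R) = -A/2
J(g) = 8 - g²
z(f, x) = 3 - 2*x² (z(f, x) = 3 - 2*x*x = 3 - 2*x²)
t(d, W) = 4 (t(d, W) = √((8 - 1*2²) + 12) = √((8 - 1*4) + 12) = √((8 - 4) + 12) = √(4 + 12) = √16 = 4)
z(2, -2)*t(17, v(0, 5)) = (3 - 2*(-2)²)*4 = (3 - 2*4)*4 = (3 - 8)*4 = -5*4 = -20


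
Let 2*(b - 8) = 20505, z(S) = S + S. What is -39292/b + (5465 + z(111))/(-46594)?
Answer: -3778245823/956155474 ≈ -3.9515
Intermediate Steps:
z(S) = 2*S
b = 20521/2 (b = 8 + (½)*20505 = 8 + 20505/2 = 20521/2 ≈ 10261.)
-39292/b + (5465 + z(111))/(-46594) = -39292/20521/2 + (5465 + 2*111)/(-46594) = -39292*2/20521 + (5465 + 222)*(-1/46594) = -78584/20521 + 5687*(-1/46594) = -78584/20521 - 5687/46594 = -3778245823/956155474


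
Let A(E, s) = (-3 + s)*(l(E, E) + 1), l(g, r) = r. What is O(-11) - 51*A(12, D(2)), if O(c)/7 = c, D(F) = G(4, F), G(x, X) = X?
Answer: 586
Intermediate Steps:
D(F) = F
A(E, s) = (1 + E)*(-3 + s) (A(E, s) = (-3 + s)*(E + 1) = (-3 + s)*(1 + E) = (1 + E)*(-3 + s))
O(c) = 7*c
O(-11) - 51*A(12, D(2)) = 7*(-11) - 51*(-3 + 2 - 3*12 + 12*2) = -77 - 51*(-3 + 2 - 36 + 24) = -77 - 51*(-13) = -77 + 663 = 586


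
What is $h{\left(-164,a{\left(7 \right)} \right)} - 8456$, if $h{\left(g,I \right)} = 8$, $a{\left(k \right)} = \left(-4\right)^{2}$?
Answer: $-8448$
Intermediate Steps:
$a{\left(k \right)} = 16$
$h{\left(-164,a{\left(7 \right)} \right)} - 8456 = 8 - 8456 = -8448$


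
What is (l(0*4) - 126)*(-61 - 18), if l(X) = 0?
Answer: 9954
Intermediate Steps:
(l(0*4) - 126)*(-61 - 18) = (0 - 126)*(-61 - 18) = -126*(-79) = 9954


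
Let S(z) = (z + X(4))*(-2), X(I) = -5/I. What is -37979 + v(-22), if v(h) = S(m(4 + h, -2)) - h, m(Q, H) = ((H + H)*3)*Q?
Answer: -76773/2 ≈ -38387.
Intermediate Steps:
m(Q, H) = 6*H*Q (m(Q, H) = ((2*H)*3)*Q = (6*H)*Q = 6*H*Q)
S(z) = 5/2 - 2*z (S(z) = (z - 5/4)*(-2) = (-5/4 + z)*(-2) = 5/2 - 2*z)
v(h) = 197/2 + 23*h (v(h) = (5/2 - 12*(-2)*(4 + h)) - h = (5/2 - 2*(-48 - 12*h)) - h = (5/2 + (96 + 24*h)) - h = (197/2 + 24*h) - h = 197/2 + 23*h)
-37979 + v(-22) = -37979 + (197/2 + 23*(-22)) = -37979 + (197/2 - 506) = -37979 - 815/2 = -76773/2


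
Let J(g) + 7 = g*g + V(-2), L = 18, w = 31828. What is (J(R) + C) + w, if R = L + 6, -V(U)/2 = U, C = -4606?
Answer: 27795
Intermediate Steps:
V(U) = -2*U
R = 24 (R = 18 + 6 = 24)
J(g) = -3 + g² (J(g) = -7 + (g*g - 2*(-2)) = -7 + (g² + 4) = -7 + (4 + g²) = -3 + g²)
(J(R) + C) + w = ((-3 + 24²) - 4606) + 31828 = ((-3 + 576) - 4606) + 31828 = (573 - 4606) + 31828 = -4033 + 31828 = 27795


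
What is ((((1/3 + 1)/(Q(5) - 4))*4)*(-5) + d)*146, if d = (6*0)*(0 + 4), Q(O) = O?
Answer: -11680/3 ≈ -3893.3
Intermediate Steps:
d = 0 (d = 0*4 = 0)
((((1/3 + 1)/(Q(5) - 4))*4)*(-5) + d)*146 = ((((1/3 + 1)/(5 - 4))*4)*(-5) + 0)*146 = ((((⅓ + 1)/1)*4)*(-5) + 0)*146 = ((((4/3)*1)*4)*(-5) + 0)*146 = (((4/3)*4)*(-5) + 0)*146 = ((16/3)*(-5) + 0)*146 = (-80/3 + 0)*146 = -80/3*146 = -11680/3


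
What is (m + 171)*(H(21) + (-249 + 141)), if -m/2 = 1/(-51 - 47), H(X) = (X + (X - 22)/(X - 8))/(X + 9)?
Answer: -35068624/1911 ≈ -18351.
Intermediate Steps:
H(X) = (X + (-22 + X)/(-8 + X))/(9 + X)
m = 1/49 (m = -2/(-51 - 47) = -2/(-98) = -2*(-1/98) = 1/49 ≈ 0.020408)
(m + 171)*(H(21) + (-249 + 141)) = (1/49 + 171)*((-22 + 21**2 - 7*21)/(-72 + 21 + 21**2) + (-249 + 141)) = 8380*((-22 + 441 - 147)/(-72 + 21 + 441) - 108)/49 = 8380*(272/390 - 108)/49 = 8380*((1/390)*272 - 108)/49 = 8380*(136/195 - 108)/49 = (8380/49)*(-20924/195) = -35068624/1911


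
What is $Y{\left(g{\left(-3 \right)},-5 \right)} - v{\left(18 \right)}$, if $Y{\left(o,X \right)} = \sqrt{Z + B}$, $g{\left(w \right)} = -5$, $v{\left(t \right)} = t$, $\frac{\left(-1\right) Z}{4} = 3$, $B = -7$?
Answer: $-18 + i \sqrt{19} \approx -18.0 + 4.3589 i$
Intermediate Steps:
$Z = -12$ ($Z = \left(-4\right) 3 = -12$)
$Y{\left(o,X \right)} = i \sqrt{19}$ ($Y{\left(o,X \right)} = \sqrt{-12 - 7} = \sqrt{-19} = i \sqrt{19}$)
$Y{\left(g{\left(-3 \right)},-5 \right)} - v{\left(18 \right)} = i \sqrt{19} - 18 = -18 + i \sqrt{19}$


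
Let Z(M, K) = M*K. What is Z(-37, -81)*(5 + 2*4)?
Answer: 38961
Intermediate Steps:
Z(M, K) = K*M
Z(-37, -81)*(5 + 2*4) = (-81*(-37))*(5 + 2*4) = 2997*(5 + 8) = 2997*13 = 38961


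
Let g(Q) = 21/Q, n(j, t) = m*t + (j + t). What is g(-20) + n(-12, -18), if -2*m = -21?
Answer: -4401/20 ≈ -220.05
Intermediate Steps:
m = 21/2 (m = -½*(-21) = 21/2 ≈ 10.500)
n(j, t) = j + 23*t/2 (n(j, t) = 21*t/2 + (j + t) = j + 23*t/2)
g(-20) + n(-12, -18) = 21/(-20) + (-12 + (23/2)*(-18)) = 21*(-1/20) + (-12 - 207) = -21/20 - 219 = -4401/20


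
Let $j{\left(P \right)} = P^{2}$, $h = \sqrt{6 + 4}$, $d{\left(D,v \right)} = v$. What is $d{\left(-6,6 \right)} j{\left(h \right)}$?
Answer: $60$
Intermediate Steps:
$h = \sqrt{10} \approx 3.1623$
$d{\left(-6,6 \right)} j{\left(h \right)} = 6 \left(\sqrt{10}\right)^{2} = 6 \cdot 10 = 60$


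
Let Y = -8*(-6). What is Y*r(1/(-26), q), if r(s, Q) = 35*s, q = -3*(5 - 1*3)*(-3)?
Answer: -840/13 ≈ -64.615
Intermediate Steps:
Y = 48
q = 18 (q = -3*(5 - 3)*(-3) = -3*2*(-3) = -6*(-3) = 18)
Y*r(1/(-26), q) = 48*(35/(-26)) = 48*(35*(-1/26)) = 48*(-35/26) = -840/13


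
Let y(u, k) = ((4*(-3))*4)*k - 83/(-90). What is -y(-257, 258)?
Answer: 1114477/90 ≈ 12383.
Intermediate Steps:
y(u, k) = 83/90 - 48*k (y(u, k) = (-12*4)*k - 83*(-1/90) = -48*k + 83/90 = 83/90 - 48*k)
-y(-257, 258) = -(83/90 - 48*258) = -(83/90 - 12384) = -1*(-1114477/90) = 1114477/90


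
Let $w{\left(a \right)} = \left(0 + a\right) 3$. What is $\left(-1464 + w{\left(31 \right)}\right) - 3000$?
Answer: $-4371$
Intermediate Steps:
$w{\left(a \right)} = 3 a$ ($w{\left(a \right)} = a 3 = 3 a$)
$\left(-1464 + w{\left(31 \right)}\right) - 3000 = \left(-1464 + 3 \cdot 31\right) - 3000 = \left(-1464 + 93\right) - 3000 = -1371 - 3000 = -4371$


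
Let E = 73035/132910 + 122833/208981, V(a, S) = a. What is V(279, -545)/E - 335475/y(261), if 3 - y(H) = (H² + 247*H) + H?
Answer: 9905479879575843/39965974358998 ≈ 247.85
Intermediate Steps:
y(H) = 3 - H² - 248*H (y(H) = 3 - ((H² + 247*H) + H) = 3 - (H² + 248*H) = 3 + (-H² - 248*H) = 3 - H² - 248*H)
E = 6317732273/5555132942 (E = 73035*(1/132910) + 122833*(1/208981) = 14607/26582 + 122833/208981 = 6317732273/5555132942 ≈ 1.1373)
V(279, -545)/E - 335475/y(261) = 279/(6317732273/5555132942) - 335475/(3 - 1*261² - 248*261) = 279*(5555132942/6317732273) - 335475/(3 - 1*68121 - 64728) = 1549882090818/6317732273 - 335475/(3 - 68121 - 64728) = 1549882090818/6317732273 - 335475/(-132846) = 1549882090818/6317732273 - 335475*(-1/132846) = 1549882090818/6317732273 + 15975/6326 = 9905479879575843/39965974358998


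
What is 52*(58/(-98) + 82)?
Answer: 207428/49 ≈ 4233.2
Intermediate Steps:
52*(58/(-98) + 82) = 52*(58*(-1/98) + 82) = 52*(-29/49 + 82) = 52*(3989/49) = 207428/49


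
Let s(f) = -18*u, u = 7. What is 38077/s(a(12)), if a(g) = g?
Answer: -38077/126 ≈ -302.20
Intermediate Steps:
s(f) = -126 (s(f) = -18*7 = -126)
38077/s(a(12)) = 38077/(-126) = 38077*(-1/126) = -38077/126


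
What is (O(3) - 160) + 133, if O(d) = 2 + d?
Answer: -22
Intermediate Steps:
(O(3) - 160) + 133 = ((2 + 3) - 160) + 133 = (5 - 160) + 133 = -155 + 133 = -22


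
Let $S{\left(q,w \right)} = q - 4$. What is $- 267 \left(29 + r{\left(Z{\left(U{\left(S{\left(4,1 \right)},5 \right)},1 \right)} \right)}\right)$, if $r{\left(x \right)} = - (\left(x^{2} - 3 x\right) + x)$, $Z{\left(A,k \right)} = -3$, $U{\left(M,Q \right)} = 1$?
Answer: $-3738$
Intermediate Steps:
$S{\left(q,w \right)} = -4 + q$
$r{\left(x \right)} = - x^{2} + 2 x$ ($r{\left(x \right)} = - (x^{2} - 2 x) = - x^{2} + 2 x$)
$- 267 \left(29 + r{\left(Z{\left(U{\left(S{\left(4,1 \right)},5 \right)},1 \right)} \right)}\right) = - 267 \left(29 - 3 \left(2 - -3\right)\right) = - 267 \left(29 - 3 \left(2 + 3\right)\right) = - 267 \left(29 - 15\right) = \left(-267\right) 14 = -3738$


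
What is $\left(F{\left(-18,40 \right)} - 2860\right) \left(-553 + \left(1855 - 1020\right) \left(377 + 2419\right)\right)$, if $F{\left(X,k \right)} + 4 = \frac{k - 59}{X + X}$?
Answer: $- \frac{240611420095}{36} \approx -6.6836 \cdot 10^{9}$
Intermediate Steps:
$F{\left(X,k \right)} = -4 + \frac{-59 + k}{2 X}$ ($F{\left(X,k \right)} = -4 + \frac{k - 59}{X + X} = -4 + \frac{-59 + k}{2 X}$)
$\left(F{\left(-18,40 \right)} - 2860\right) \left(-553 + \left(1855 - 1020\right) \left(377 + 2419\right)\right) = \left(\frac{-59 + 40 - -144}{2 \left(-18\right)} - 2860\right) \left(-553 + \left(1855 - 1020\right) \left(377 + 2419\right)\right) = \left(\frac{1}{2} \left(- \frac{1}{18}\right) \left(-59 + 40 + 144\right) - 2860\right) \left(-553 + 835 \cdot 2796\right) = \left(\frac{1}{2} \left(- \frac{1}{18}\right) 125 - 2860\right) \left(-553 + 2334660\right) = \left(- \frac{125}{36} - 2860\right) 2334107 = \left(- \frac{103085}{36}\right) 2334107 = - \frac{240611420095}{36}$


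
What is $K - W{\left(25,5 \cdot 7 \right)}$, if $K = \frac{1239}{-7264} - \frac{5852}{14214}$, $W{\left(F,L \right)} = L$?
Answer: $- \frac{1836943717}{51625248} \approx -35.582$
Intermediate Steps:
$K = - \frac{30060037}{51625248}$ ($K = 1239 \left(- \frac{1}{7264}\right) - \frac{2926}{7107} = - \frac{1239}{7264} - \frac{2926}{7107} = - \frac{30060037}{51625248} \approx -0.58227$)
$K - W{\left(25,5 \cdot 7 \right)} = - \frac{30060037}{51625248} - 5 \cdot 7 = - \frac{30060037}{51625248} - 35 = - \frac{1836943717}{51625248}$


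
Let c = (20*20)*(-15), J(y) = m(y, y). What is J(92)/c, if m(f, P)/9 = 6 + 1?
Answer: -21/2000 ≈ -0.010500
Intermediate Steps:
m(f, P) = 63 (m(f, P) = 9*(6 + 1) = 9*7 = 63)
J(y) = 63
c = -6000 (c = 400*(-15) = -6000)
J(92)/c = 63/(-6000) = 63*(-1/6000) = -21/2000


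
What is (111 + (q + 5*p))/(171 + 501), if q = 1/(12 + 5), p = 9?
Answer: 379/1632 ≈ 0.23223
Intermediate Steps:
q = 1/17 ≈ 0.058824
(111 + (q + 5*p))/(171 + 501) = (111 + (1/17 + 5*9))/(171 + 501) = (111 + (1/17 + 45))/672 = (111 + 766/17)*(1/672) = (2653/17)*(1/672) = 379/1632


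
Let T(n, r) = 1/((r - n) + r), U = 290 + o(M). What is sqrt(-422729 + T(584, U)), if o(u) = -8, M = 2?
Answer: I*sqrt(42272905)/10 ≈ 650.18*I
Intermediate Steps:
U = 282 (U = 290 - 8 = 282)
T(n, r) = 1/(-n + 2*r)
sqrt(-422729 + T(584, U)) = sqrt(-422729 + 1/(-1*584 + 2*282)) = sqrt(-422729 + 1/(-584 + 564)) = sqrt(-422729 + 1/(-20)) = sqrt(-422729 - 1/20) = sqrt(-8454581/20) = I*sqrt(42272905)/10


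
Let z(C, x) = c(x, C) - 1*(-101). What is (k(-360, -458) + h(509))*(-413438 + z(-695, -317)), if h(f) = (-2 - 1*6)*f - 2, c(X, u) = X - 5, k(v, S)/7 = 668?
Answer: -249022718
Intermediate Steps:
k(v, S) = 4676 (k(v, S) = 7*668 = 4676)
c(X, u) = -5 + X
z(C, x) = 96 + x (z(C, x) = (-5 + x) - 1*(-101) = (-5 + x) + 101 = 96 + x)
h(f) = -2 - 8*f (h(f) = (-2 - 6)*f - 2 = -8*f - 2 = -2 - 8*f)
(k(-360, -458) + h(509))*(-413438 + z(-695, -317)) = (4676 + (-2 - 8*509))*(-413438 + (96 - 317)) = (4676 + (-2 - 4072))*(-413438 - 221) = (4676 - 4074)*(-413659) = 602*(-413659) = -249022718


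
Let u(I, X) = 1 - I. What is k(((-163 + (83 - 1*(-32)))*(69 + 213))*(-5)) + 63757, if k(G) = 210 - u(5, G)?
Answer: 63971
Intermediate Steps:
k(G) = 214 (k(G) = 210 - (1 - 1*5) = 210 - (1 - 5) = 210 - 1*(-4) = 210 + 4 = 214)
k(((-163 + (83 - 1*(-32)))*(69 + 213))*(-5)) + 63757 = 214 + 63757 = 63971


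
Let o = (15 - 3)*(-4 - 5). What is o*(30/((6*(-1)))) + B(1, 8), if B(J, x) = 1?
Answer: 541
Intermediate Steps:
o = -108 (o = 12*(-9) = -108)
o*(30/((6*(-1)))) + B(1, 8) = -3240/(6*(-1)) + 1 = -3240/(-6) + 1 = -3240*(-1)/6 + 1 = -108*(-5) + 1 = 540 + 1 = 541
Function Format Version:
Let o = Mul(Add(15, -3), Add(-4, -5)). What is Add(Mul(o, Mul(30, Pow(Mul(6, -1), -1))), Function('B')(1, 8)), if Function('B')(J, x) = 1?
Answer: 541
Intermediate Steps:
o = -108 (o = Mul(12, -9) = -108)
Add(Mul(o, Mul(30, Pow(Mul(6, -1), -1))), Function('B')(1, 8)) = Add(Mul(-108, Mul(30, Pow(Mul(6, -1), -1))), 1) = Add(Mul(-108, Mul(30, Pow(-6, -1))), 1) = Add(Mul(-108, Mul(30, Rational(-1, 6))), 1) = Add(Mul(-108, -5), 1) = Add(540, 1) = 541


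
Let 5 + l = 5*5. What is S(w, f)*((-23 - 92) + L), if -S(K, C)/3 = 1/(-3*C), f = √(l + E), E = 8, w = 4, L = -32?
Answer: -21*√7/2 ≈ -27.780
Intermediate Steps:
l = 20 (l = -5 + 5*5 = -5 + 25 = 20)
f = 2*√7 (f = √(20 + 8) = √28 = 2*√7 ≈ 5.2915)
S(K, C) = 1/C (S(K, C) = -3*(-1/(3*C)) = -(-1)/C = 1/C)
S(w, f)*((-23 - 92) + L) = ((-23 - 92) - 32)/((2*√7)) = (√7/14)*(-115 - 32) = (√7/14)*(-147) = -21*√7/2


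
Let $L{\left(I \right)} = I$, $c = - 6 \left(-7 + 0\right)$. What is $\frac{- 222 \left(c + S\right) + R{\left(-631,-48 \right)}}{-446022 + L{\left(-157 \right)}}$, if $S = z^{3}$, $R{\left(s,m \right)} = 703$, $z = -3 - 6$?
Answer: $- \frac{153217}{446179} \approx -0.3434$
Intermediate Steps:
$z = -9$ ($z = -3 - 6 = -9$)
$c = 42$ ($c = \left(-6\right) \left(-7\right) = 42$)
$S = -729$ ($S = \left(-9\right)^{3} = -729$)
$\frac{- 222 \left(c + S\right) + R{\left(-631,-48 \right)}}{-446022 + L{\left(-157 \right)}} = \frac{- 222 \left(42 - 729\right) + 703}{-446022 - 157} = \frac{\left(-222\right) \left(-687\right) + 703}{-446179} = \left(152514 + 703\right) \left(- \frac{1}{446179}\right) = 153217 \left(- \frac{1}{446179}\right) = - \frac{153217}{446179}$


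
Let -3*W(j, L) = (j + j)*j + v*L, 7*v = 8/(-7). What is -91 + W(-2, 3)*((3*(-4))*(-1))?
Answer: -5931/49 ≈ -121.04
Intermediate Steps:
v = -8/49 (v = (8/(-7))/7 = (8*(-⅐))/7 = (⅐)*(-8/7) = -8/49 ≈ -0.16327)
W(j, L) = -2*j²/3 + 8*L/147 (W(j, L) = -((j + j)*j - 8*L/49)/3 = -((2*j)*j - 8*L/49)/3 = -(2*j² - 8*L/49)/3 = -2*j²/3 + 8*L/147)
-91 + W(-2, 3)*((3*(-4))*(-1)) = -91 + (-⅔*(-2)² + (8/147)*3)*((3*(-4))*(-1)) = -91 + (-⅔*4 + 8/49)*(-12*(-1)) = -91 + (-8/3 + 8/49)*12 = -91 - 368/147*12 = -91 - 1472/49 = -5931/49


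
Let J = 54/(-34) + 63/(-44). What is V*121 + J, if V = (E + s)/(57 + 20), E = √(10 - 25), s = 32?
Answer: 247483/5236 + 11*I*√15/7 ≈ 47.266 + 6.0861*I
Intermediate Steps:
E = I*√15 (E = √(-15) = I*√15 ≈ 3.873*I)
V = 32/77 + I*√15/77 (V = (I*√15 + 32)/(57 + 20) = (32 + I*√15)/77 = (32 + I*√15)*(1/77) = 32/77 + I*√15/77 ≈ 0.41558 + 0.050299*I)
J = -2259/748 (J = 54*(-1/34) + 63*(-1/44) = -27/17 - 63/44 = -2259/748 ≈ -3.0201)
V*121 + J = (32/77 + I*√15/77)*121 - 2259/748 = (352/7 + 11*I*√15/7) - 2259/748 = 247483/5236 + 11*I*√15/7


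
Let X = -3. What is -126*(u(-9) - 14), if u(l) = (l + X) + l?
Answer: 4410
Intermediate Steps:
u(l) = -3 + 2*l (u(l) = (l - 3) + l = (-3 + l) + l = -3 + 2*l)
-126*(u(-9) - 14) = -126*((-3 + 2*(-9)) - 14) = -126*((-3 - 18) - 14) = -126*(-21 - 14) = -126*(-35) = 4410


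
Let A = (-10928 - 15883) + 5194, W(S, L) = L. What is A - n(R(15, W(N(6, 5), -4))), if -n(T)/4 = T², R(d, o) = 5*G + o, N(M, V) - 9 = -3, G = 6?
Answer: -18913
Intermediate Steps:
N(M, V) = 6 (N(M, V) = 9 - 3 = 6)
R(d, o) = 30 + o (R(d, o) = 5*6 + o = 30 + o)
A = -21617 (A = -26811 + 5194 = -21617)
n(T) = -4*T²
A - n(R(15, W(N(6, 5), -4))) = -21617 - (-4)*(30 - 4)² = -21617 - (-4)*26² = -21617 - (-4)*676 = -21617 - 1*(-2704) = -21617 + 2704 = -18913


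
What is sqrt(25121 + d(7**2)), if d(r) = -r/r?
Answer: 4*sqrt(1570) ≈ 158.49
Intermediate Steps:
d(r) = -1 (d(r) = -1*1 = -1)
sqrt(25121 + d(7**2)) = sqrt(25121 - 1) = sqrt(25120) = 4*sqrt(1570)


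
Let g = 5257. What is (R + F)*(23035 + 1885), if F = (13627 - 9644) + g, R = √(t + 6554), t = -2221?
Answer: 230260800 + 24920*√4333 ≈ 2.3190e+8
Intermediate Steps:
R = √4333 (R = √(-2221 + 6554) = √4333 ≈ 65.826)
F = 9240 (F = (13627 - 9644) + 5257 = 3983 + 5257 = 9240)
(R + F)*(23035 + 1885) = (√4333 + 9240)*(23035 + 1885) = (9240 + √4333)*24920 = 230260800 + 24920*√4333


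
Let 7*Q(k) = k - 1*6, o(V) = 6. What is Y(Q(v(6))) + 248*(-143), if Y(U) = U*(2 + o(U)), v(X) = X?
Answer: -35464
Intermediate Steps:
Q(k) = -6/7 + k/7 (Q(k) = (k - 1*6)/7 = (k - 6)/7 = (-6 + k)/7 = -6/7 + k/7)
Y(U) = 8*U (Y(U) = U*(2 + 6) = U*8 = 8*U)
Y(Q(v(6))) + 248*(-143) = 8*(-6/7 + (1/7)*6) + 248*(-143) = 8*(-6/7 + 6/7) - 35464 = 8*0 - 35464 = 0 - 35464 = -35464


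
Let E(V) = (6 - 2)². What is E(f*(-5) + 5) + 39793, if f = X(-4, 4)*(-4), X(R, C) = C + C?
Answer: 39809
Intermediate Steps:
X(R, C) = 2*C
f = -32 (f = (2*4)*(-4) = 8*(-4) = -32)
E(V) = 16 (E(V) = 4² = 16)
E(f*(-5) + 5) + 39793 = 16 + 39793 = 39809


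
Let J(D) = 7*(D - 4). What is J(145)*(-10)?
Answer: -9870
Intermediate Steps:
J(D) = -28 + 7*D (J(D) = 7*(-4 + D) = -28 + 7*D)
J(145)*(-10) = (-28 + 7*145)*(-10) = (-28 + 1015)*(-10) = 987*(-10) = -9870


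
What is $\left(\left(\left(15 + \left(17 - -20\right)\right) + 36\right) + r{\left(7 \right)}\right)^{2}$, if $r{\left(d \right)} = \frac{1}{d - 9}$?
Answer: $\frac{30625}{4} \approx 7656.3$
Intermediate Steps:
$r{\left(d \right)} = \frac{1}{-9 + d}$
$\left(\left(\left(15 + \left(17 - -20\right)\right) + 36\right) + r{\left(7 \right)}\right)^{2} = \left(\left(\left(15 + \left(17 - -20\right)\right) + 36\right) + \frac{1}{-9 + 7}\right)^{2} = \left(\left(\left(15 + \left(17 + 20\right)\right) + 36\right) + \frac{1}{-2}\right)^{2} = \left(\left(\left(15 + 37\right) + 36\right) - \frac{1}{2}\right)^{2} = \left(\left(52 + 36\right) - \frac{1}{2}\right)^{2} = \left(88 - \frac{1}{2}\right)^{2} = \left(\frac{175}{2}\right)^{2} = \frac{30625}{4}$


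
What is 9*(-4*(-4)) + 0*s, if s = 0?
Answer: 144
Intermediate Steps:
9*(-4*(-4)) + 0*s = 9*(-4*(-4)) + 0*0 = 9*16 + 0 = 144 + 0 = 144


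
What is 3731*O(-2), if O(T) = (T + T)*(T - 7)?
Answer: 134316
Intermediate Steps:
O(T) = 2*T*(-7 + T) (O(T) = (2*T)*(-7 + T) = 2*T*(-7 + T))
3731*O(-2) = 3731*(2*(-2)*(-7 - 2)) = 3731*(2*(-2)*(-9)) = 3731*36 = 134316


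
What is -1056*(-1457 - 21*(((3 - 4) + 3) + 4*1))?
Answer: 1671648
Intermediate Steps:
-1056*(-1457 - 21*(((3 - 4) + 3) + 4*1)) = -1056*(-1457 - 21*((-1 + 3) + 4)) = -1056*(-1457 - 21*(2 + 4)) = -1056*(-1457 - 21*6) = -1056*(-1457 - 126) = -1056*(-1583) = 1671648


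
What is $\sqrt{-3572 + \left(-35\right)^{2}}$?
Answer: $i \sqrt{2347} \approx 48.446 i$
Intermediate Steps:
$\sqrt{-3572 + \left(-35\right)^{2}} = \sqrt{-3572 + 1225} = \sqrt{-2347} = i \sqrt{2347}$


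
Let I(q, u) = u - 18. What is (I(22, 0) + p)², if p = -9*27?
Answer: 68121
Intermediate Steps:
I(q, u) = -18 + u
p = -243
(I(22, 0) + p)² = ((-18 + 0) - 243)² = (-18 - 243)² = (-261)² = 68121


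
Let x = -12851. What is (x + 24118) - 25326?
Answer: -14059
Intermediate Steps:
(x + 24118) - 25326 = (-12851 + 24118) - 25326 = 11267 - 25326 = -14059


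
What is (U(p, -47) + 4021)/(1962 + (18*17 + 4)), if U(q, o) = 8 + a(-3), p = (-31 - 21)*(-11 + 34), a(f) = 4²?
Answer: 4045/2272 ≈ 1.7804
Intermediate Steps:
a(f) = 16
p = -1196 (p = -52*23 = -1196)
U(q, o) = 24 (U(q, o) = 8 + 16 = 24)
(U(p, -47) + 4021)/(1962 + (18*17 + 4)) = (24 + 4021)/(1962 + (18*17 + 4)) = 4045/(1962 + (306 + 4)) = 4045/(1962 + 310) = 4045/2272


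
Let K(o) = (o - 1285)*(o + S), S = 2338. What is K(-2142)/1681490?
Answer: -335846/840745 ≈ -0.39946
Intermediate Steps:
K(o) = (-1285 + o)*(2338 + o) (K(o) = (o - 1285)*(o + 2338) = (-1285 + o)*(2338 + o))
K(-2142)/1681490 = (-3004330 + (-2142)² + 1053*(-2142))/1681490 = (-3004330 + 4588164 - 2255526)*(1/1681490) = -671692*1/1681490 = -335846/840745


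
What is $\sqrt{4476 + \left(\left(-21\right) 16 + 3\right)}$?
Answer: $\sqrt{4143} \approx 64.366$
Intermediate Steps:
$\sqrt{4476 + \left(\left(-21\right) 16 + 3\right)} = \sqrt{4476 + \left(-336 + 3\right)} = \sqrt{4476 - 333} = \sqrt{4143}$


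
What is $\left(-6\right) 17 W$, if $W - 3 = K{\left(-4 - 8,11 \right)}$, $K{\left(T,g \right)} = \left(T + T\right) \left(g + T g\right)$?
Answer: $-296514$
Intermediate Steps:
$K{\left(T,g \right)} = 2 T \left(g + T g\right)$
$W = 2907$ ($W = 3 + 2 \left(-4 - 8\right) 11 \left(1 - 12\right) = 3 + 2 \left(-12\right) 11 \left(1 - 12\right) = 3 + 2 \left(-12\right) 11 \left(-11\right) = 3 + 2904 = 2907$)
$\left(-6\right) 17 W = \left(-6\right) 17 \cdot 2907 = \left(-102\right) 2907 = -296514$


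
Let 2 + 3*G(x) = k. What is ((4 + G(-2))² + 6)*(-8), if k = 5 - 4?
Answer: -1400/9 ≈ -155.56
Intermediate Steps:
k = 1
G(x) = -⅓ (G(x) = -⅔ + (⅓)*1 = -⅔ + ⅓ = -⅓)
((4 + G(-2))² + 6)*(-8) = ((4 - ⅓)² + 6)*(-8) = ((11/3)² + 6)*(-8) = (121/9 + 6)*(-8) = (175/9)*(-8) = -1400/9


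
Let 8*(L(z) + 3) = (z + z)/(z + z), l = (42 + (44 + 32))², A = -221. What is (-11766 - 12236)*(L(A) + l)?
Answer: -1336539369/4 ≈ -3.3413e+8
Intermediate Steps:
l = 13924 (l = (42 + 76)² = 118² = 13924)
L(z) = -23/8 (L(z) = -3 + ((z + z)/(z + z))/8 = -3 + ((2*z)/((2*z)))/8 = -3 + ((2*z)*(1/(2*z)))/8 = -3 + (⅛)*1 = -3 + ⅛ = -23/8)
(-11766 - 12236)*(L(A) + l) = (-11766 - 12236)*(-23/8 + 13924) = -24002*111369/8 = -1336539369/4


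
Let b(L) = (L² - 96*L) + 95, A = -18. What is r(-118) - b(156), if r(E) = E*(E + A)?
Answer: 6593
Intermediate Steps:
r(E) = E*(-18 + E) (r(E) = E*(E - 18) = E*(-18 + E))
b(L) = 95 + L² - 96*L
r(-118) - b(156) = -118*(-18 - 118) - (95 + 156² - 96*156) = -118*(-136) - (95 + 24336 - 14976) = 16048 - 1*9455 = 16048 - 9455 = 6593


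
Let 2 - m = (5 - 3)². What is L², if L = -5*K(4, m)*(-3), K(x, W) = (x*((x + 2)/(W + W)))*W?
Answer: 32400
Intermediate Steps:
m = -2 (m = 2 - (5 - 3)² = 2 - 1*2² = 2 - 1*4 = 2 - 4 = -2)
K(x, W) = x*(2 + x)/2 (K(x, W) = (x*((2 + x)/((2*W))))*W = (x*((2 + x)*(1/(2*W))))*W = (x*((2 + x)/(2*W)))*W = (x*(2 + x)/(2*W))*W = x*(2 + x)/2)
L = 180 (L = -5*4*(2 + 4)/2*(-3) = -5*4*6/2*(-3) = -5*12*(-3) = -60*(-3) = 180)
L² = 180² = 32400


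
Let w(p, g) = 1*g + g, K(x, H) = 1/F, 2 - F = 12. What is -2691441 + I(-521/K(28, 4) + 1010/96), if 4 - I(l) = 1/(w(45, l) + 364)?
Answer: -697946134301/259321 ≈ -2.6914e+6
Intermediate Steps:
F = -10 (F = 2 - 1*12 = 2 - 12 = -10)
K(x, H) = -⅒ (K(x, H) = 1/(-10) = -⅒)
w(p, g) = 2*g (w(p, g) = g + g = 2*g)
I(l) = 4 - 1/(364 + 2*l) (I(l) = 4 - 1/(2*l + 364) = 4 - 1/(364 + 2*l))
-2691441 + I(-521/K(28, 4) + 1010/96) = -2691441 + (1455 + 8*(-521/(-⅒) + 1010/96))/(2*(182 + (-521/(-⅒) + 1010/96))) = -2691441 + (1455 + 8*(-521*(-10) + 1010*(1/96)))/(2*(182 + (-521*(-10) + 1010*(1/96)))) = -2691441 + (1455 + 8*(5210 + 505/48))/(2*(182 + (5210 + 505/48))) = -2691441 + (1455 + 8*(250585/48))/(2*(182 + 250585/48)) = -2691441 + (1455 + 250585/6)/(2*(259321/48)) = -2691441 + (½)*(48/259321)*(259315/6) = -2691441 + 1037260/259321 = -697946134301/259321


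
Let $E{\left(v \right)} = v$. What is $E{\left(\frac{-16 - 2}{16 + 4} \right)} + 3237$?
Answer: $\frac{32361}{10} \approx 3236.1$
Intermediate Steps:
$E{\left(\frac{-16 - 2}{16 + 4} \right)} + 3237 = \frac{-16 - 2}{16 + 4} + 3237 = - \frac{18}{20} + 3237 = \left(-18\right) \frac{1}{20} + 3237 = - \frac{9}{10} + 3237 = \frac{32361}{10}$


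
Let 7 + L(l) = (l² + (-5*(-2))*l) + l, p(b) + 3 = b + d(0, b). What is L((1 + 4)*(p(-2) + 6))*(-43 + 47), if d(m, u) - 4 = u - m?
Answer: 1532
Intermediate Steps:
d(m, u) = 4 + u - m (d(m, u) = 4 + (u - m) = 4 + u - m)
p(b) = 1 + 2*b (p(b) = -3 + (b + (4 + b - 1*0)) = -3 + (b + (4 + b + 0)) = -3 + (b + (4 + b)) = -3 + (4 + 2*b) = 1 + 2*b)
L(l) = -7 + l² + 11*l (L(l) = -7 + ((l² + (-5*(-2))*l) + l) = -7 + ((l² + 10*l) + l) = -7 + (l² + 11*l) = -7 + l² + 11*l)
L((1 + 4)*(p(-2) + 6))*(-43 + 47) = (-7 + ((1 + 4)*((1 + 2*(-2)) + 6))² + 11*((1 + 4)*((1 + 2*(-2)) + 6)))*(-43 + 47) = (-7 + (5*((1 - 4) + 6))² + 11*(5*((1 - 4) + 6)))*4 = (-7 + (5*(-3 + 6))² + 11*(5*(-3 + 6)))*4 = (-7 + (5*3)² + 11*(5*3))*4 = (-7 + 15² + 11*15)*4 = (-7 + 225 + 165)*4 = 383*4 = 1532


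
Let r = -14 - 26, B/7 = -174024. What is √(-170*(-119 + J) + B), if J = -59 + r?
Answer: 2*I*√295277 ≈ 1086.8*I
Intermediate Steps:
B = -1218168 (B = 7*(-174024) = -1218168)
r = -40
J = -99 (J = -59 - 40 = -99)
√(-170*(-119 + J) + B) = √(-170*(-119 - 99) - 1218168) = √(-170*(-218) - 1218168) = √(37060 - 1218168) = √(-1181108) = 2*I*√295277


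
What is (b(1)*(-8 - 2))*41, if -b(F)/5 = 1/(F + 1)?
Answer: 1025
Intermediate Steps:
b(F) = -5/(1 + F) (b(F) = -5/(F + 1) = -5/(1 + F))
(b(1)*(-8 - 2))*41 = ((-5/(1 + 1))*(-8 - 2))*41 = (-5/2*(-10))*41 = (-5*½*(-10))*41 = -5/2*(-10)*41 = 25*41 = 1025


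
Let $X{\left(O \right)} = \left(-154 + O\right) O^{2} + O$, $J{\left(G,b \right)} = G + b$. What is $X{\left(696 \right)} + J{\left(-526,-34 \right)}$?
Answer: $262553608$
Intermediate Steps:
$X{\left(O \right)} = O + O^{2} \left(-154 + O\right)$ ($X{\left(O \right)} = O^{2} \left(-154 + O\right) + O = O + O^{2} \left(-154 + O\right)$)
$X{\left(696 \right)} + J{\left(-526,-34 \right)} = 696 \left(1 + 696^{2} - 107184\right) - 560 = 696 \left(1 + 484416 - 107184\right) - 560 = 696 \cdot 377233 - 560 = 262554168 - 560 = 262553608$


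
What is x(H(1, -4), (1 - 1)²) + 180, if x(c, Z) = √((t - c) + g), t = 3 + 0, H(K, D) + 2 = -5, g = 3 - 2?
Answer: 180 + √11 ≈ 183.32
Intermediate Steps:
g = 1
H(K, D) = -7 (H(K, D) = -2 - 5 = -7)
t = 3
x(c, Z) = √(4 - c) (x(c, Z) = √((3 - c) + 1) = √(4 - c))
x(H(1, -4), (1 - 1)²) + 180 = √(4 - 1*(-7)) + 180 = √(4 + 7) + 180 = √11 + 180 = 180 + √11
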